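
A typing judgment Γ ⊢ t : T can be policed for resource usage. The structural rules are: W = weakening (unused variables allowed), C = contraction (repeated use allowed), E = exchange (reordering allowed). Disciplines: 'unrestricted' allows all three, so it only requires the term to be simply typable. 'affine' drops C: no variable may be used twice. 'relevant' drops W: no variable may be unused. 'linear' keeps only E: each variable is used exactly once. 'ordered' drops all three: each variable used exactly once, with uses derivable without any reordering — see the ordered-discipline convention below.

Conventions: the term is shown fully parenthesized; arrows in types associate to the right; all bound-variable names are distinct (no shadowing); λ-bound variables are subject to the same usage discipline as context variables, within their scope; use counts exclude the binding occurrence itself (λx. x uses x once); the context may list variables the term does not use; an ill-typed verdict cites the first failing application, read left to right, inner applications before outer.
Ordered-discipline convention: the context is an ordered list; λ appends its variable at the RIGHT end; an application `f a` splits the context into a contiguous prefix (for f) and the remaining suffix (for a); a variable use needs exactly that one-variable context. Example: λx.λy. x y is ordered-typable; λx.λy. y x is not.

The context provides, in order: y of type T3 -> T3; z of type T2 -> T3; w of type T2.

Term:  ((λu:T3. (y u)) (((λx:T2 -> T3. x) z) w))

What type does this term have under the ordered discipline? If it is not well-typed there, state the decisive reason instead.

term : T3
counts: y=1, z=1, w=1, u (λ-bound)=1, x (λ-bound)=1
use order (left to right): y, u, x, z, w
typing: ✓ — T3
across the five disciplines: ordered ✓, linear ✓, affine ✓, relevant ✓, unrestricted ✓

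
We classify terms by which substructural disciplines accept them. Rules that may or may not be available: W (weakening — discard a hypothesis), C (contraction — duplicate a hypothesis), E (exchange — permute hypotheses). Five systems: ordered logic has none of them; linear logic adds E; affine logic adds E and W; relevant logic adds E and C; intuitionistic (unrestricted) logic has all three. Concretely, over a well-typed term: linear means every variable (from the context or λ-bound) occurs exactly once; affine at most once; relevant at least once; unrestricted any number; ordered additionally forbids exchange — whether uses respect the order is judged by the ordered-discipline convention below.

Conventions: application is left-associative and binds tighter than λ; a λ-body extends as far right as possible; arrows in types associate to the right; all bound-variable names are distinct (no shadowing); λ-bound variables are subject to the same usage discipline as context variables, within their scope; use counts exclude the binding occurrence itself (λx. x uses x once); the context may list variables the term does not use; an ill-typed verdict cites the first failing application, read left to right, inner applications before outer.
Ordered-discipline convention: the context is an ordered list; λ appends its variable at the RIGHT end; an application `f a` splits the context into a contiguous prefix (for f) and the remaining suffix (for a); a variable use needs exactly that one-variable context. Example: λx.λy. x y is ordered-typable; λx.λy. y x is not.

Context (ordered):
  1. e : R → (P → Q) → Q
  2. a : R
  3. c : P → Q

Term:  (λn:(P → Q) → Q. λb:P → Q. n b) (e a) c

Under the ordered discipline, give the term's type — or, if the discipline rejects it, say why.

term : Q
use counts: e ×1; a ×1; c ×1; n (bound) ×1; b (bound) ×1
uses in reading order: n, b, e, a, c
typing: well-typed — term : Q
across the five disciplines: ordered ✓, linear ✓, affine ✓, relevant ✓, unrestricted ✓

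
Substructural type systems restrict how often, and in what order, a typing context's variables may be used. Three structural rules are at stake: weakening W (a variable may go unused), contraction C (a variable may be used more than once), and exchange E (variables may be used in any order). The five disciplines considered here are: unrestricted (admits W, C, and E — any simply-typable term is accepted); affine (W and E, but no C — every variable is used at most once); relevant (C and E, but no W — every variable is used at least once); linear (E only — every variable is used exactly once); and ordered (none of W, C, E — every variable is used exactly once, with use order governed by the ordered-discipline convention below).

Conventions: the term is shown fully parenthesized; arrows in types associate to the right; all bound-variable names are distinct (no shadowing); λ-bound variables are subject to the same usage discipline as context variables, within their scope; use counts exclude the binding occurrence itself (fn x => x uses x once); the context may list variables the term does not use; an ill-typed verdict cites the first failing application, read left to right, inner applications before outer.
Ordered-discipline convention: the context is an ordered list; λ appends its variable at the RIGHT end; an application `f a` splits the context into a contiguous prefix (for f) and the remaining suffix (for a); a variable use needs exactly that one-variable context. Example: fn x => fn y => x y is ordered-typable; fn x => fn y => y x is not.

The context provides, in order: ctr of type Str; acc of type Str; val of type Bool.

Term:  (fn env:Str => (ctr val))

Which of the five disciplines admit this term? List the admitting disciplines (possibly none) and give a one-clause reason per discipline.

accepted by: none
counts: ctr: 1×; acc: 0×; val: 1×; env [bound]: 0×
order of uses: ctr, val
typing: ill-typed: can't apply a value of type Str
ordered: ✗ — fails simple typing
linear: ✗ — a type mismatch blocks all five
affine: ✗ — the type mismatch rejects it
relevant: ✗ — not simply typable
unrestricted: ✗ — fails simple typing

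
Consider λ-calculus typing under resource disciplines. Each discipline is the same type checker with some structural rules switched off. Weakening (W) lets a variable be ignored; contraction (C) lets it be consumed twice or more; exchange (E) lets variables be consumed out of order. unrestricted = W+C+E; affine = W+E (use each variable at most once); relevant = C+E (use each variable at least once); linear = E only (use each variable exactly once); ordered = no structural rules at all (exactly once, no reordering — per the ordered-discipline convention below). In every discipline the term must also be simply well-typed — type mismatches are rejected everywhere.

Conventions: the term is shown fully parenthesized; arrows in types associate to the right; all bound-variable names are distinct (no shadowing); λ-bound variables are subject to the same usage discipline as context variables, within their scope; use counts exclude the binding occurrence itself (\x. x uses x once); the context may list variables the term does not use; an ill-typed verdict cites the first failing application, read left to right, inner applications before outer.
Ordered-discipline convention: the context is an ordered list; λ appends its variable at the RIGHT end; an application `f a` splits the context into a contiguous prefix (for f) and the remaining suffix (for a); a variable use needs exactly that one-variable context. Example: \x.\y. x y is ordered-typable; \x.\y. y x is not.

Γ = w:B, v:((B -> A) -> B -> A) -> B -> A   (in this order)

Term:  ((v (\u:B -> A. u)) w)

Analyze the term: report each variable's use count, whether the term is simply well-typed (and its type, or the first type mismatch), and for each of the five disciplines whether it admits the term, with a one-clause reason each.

counts: w=1; v=1; u [bound]=1
uses in reading order: v, u, w
typing: ✓ — A
ordered: ✗, no contiguous prefix/suffix split fits v, u, w
linear: ✓, single use per variable (w, v, u)
affine: ✓, at most one use each (w, v, u)
relevant: ✓, none of w, v, u goes unused
unrestricted: ✓, simply typable at A; W, C, E all held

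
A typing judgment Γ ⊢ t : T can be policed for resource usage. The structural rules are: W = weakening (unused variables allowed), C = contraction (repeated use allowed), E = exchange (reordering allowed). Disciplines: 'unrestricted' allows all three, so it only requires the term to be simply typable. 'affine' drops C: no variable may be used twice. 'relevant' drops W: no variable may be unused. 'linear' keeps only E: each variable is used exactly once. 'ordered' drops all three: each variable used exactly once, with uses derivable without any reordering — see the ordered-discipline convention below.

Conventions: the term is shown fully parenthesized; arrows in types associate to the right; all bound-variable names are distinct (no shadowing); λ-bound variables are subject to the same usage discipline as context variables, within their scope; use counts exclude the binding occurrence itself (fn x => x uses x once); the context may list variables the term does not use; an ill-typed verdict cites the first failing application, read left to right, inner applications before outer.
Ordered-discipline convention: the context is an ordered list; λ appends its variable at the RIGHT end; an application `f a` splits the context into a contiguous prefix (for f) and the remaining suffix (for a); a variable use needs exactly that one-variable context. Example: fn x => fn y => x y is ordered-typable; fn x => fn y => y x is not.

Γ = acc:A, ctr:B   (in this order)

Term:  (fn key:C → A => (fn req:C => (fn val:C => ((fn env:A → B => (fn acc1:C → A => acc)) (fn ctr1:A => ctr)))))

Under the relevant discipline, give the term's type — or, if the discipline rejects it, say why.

not well-typed under relevant — needs weakening: key, req, val, env, acc1, ctr1 unused
variable uses: acc ×1; ctr ×1; key [bound] ×0; req [bound] ×0; val [bound] ×0; env [bound] ×0; acc1 [bound] ×0; ctr1 [bound] ×0
uses in reading order: acc, ctr
typing: the term checks, with type (C → A) → C → C → (C → A) → A
across the five disciplines: ordered ✗, linear ✗, affine ✓, relevant ✗, unrestricted ✓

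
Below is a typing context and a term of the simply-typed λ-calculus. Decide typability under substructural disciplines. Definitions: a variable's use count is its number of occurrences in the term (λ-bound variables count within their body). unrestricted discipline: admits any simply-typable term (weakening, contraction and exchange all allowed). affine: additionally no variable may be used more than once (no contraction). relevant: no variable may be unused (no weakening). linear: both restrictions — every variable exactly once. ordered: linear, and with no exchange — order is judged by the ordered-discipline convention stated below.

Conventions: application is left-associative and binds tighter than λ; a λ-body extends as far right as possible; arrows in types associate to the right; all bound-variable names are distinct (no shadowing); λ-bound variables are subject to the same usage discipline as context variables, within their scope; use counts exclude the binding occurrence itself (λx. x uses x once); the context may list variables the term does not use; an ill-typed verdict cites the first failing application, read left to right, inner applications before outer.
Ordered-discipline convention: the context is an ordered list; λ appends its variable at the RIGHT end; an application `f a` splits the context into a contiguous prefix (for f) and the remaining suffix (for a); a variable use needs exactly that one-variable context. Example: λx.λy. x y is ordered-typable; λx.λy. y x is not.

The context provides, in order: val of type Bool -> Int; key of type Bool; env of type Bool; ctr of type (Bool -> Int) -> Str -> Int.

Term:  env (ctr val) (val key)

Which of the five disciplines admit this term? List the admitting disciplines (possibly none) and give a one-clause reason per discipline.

accepted by: none
usage: val: 2, key: 1, env: 1, ctr: 1
left-to-right use order: env, ctr, val, val, key
typing: ill-typed: non-function type Bool applied to an argument
ordered: ✗, not simply typable
linear: ✗, fails simple typing
affine: ✗, a type mismatch blocks all five
relevant: ✗, the type mismatch rejects it
unrestricted: ✗, not simply typable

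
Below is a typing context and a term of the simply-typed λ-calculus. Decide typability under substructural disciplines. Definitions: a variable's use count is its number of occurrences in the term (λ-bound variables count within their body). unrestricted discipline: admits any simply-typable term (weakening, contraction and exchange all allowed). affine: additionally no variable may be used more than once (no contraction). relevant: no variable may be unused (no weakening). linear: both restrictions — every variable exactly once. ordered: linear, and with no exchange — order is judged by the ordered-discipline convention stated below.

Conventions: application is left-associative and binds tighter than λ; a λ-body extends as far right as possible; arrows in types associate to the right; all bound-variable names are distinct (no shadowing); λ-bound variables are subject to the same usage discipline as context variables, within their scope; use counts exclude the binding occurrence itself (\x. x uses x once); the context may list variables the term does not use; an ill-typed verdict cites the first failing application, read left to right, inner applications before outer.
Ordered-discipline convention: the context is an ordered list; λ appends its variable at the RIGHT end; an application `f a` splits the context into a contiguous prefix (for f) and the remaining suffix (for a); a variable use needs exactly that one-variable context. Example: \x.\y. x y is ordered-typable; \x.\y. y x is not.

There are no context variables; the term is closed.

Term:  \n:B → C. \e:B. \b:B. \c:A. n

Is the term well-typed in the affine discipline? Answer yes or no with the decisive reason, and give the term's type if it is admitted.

yes — n, e, b, c: no repeats, contraction unneeded; term : (B → C) → B → B → A → B → C
counts: n [bound] ×1; e [bound] ×0; b [bound] ×0; c [bound] ×0
use order (left to right): n
typing: well-typed — term : (B → C) → B → B → A → B → C
per-discipline verdicts: ordered ✗; linear ✗; affine ✓; relevant ✗; unrestricted ✓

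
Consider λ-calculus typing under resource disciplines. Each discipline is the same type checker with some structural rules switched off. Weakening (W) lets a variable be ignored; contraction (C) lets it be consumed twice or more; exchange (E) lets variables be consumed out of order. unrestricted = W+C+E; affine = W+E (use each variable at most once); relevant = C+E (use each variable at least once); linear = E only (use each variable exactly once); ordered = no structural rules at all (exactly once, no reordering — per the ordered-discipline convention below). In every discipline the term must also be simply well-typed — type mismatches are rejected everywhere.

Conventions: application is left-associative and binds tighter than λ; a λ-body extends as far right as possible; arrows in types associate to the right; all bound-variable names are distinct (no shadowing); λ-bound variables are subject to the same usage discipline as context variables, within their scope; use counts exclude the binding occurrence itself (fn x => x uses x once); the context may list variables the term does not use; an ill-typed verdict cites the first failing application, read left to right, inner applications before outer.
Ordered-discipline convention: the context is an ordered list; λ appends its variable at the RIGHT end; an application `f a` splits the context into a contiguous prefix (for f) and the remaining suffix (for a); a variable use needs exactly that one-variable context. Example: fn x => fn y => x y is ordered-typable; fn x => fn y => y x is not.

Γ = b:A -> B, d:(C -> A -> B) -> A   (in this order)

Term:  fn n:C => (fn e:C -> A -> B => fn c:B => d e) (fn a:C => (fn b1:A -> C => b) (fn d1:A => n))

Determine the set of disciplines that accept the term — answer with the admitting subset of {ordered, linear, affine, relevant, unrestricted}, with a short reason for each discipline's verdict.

admitted by: affine, unrestricted
use counts: b: 1, d: 1, n (bound): 1, e (bound): 1, c (bound): 0, a (bound): 0, b1 (bound): 0, d1 (bound): 0
left-to-right use order: d, e, b, n
typing: the term checks, with type C -> B -> A
ordered: ✗ — c, a, b1, d1 never used (weakening)
linear: ✗ — c, a, b1, d1 never used (weakening)
affine: ✓ — at most one use each (b, d, n, e, c, a, b1, d1)
relevant: ✗ — c, a, b1, d1 never used (weakening)
unrestricted: ✓ — simply typable at C -> B -> A; W, C, E all held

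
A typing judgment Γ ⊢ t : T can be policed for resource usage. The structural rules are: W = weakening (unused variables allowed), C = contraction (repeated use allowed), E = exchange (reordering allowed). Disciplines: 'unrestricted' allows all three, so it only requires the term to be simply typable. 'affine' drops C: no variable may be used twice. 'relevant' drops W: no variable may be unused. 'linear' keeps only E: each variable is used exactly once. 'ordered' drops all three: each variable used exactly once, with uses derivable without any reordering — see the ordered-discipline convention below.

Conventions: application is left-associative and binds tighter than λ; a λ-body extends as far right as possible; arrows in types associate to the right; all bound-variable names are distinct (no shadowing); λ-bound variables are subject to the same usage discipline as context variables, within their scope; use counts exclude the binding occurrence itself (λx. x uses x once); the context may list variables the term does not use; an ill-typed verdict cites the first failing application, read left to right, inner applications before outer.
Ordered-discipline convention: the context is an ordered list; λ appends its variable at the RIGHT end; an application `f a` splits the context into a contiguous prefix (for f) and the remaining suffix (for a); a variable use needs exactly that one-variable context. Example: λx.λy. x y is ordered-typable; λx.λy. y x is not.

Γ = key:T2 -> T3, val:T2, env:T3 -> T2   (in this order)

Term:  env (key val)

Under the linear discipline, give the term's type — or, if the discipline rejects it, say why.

term : T2
variable uses: key=1, val=1, env=1
use order (left to right): env, key, val
typing: ✓ — T2
summary: ordered ✗ · linear ✓ · affine ✓ · relevant ✓ · unrestricted ✓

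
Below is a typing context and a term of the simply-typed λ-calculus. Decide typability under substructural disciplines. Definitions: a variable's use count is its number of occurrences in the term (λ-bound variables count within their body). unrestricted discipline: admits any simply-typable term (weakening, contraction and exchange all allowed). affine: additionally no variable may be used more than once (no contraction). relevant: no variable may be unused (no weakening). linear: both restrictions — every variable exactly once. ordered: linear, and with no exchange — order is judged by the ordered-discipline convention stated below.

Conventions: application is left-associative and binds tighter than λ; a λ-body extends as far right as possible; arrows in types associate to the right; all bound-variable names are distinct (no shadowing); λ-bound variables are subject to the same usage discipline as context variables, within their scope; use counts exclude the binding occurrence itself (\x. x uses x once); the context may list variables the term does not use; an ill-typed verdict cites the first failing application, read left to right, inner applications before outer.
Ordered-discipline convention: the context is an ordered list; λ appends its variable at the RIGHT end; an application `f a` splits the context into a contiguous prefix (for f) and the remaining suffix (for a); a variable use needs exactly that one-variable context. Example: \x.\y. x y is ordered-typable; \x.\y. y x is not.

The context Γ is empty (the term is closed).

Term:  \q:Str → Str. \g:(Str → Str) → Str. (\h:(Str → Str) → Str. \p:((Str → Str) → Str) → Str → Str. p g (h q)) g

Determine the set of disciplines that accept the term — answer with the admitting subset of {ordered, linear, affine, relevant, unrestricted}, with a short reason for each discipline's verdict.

admitted by: relevant, unrestricted
counts: q (bound): 1; g (bound): 2; h (bound): 1; p (bound): 1
order of uses: p, g, h, q, g
typing: the term checks, with type (Str → Str) → ((Str → Str) → Str) → (((Str → Str) → Str) → Str → Str) → Str
ordered: ✗ — needs contraction — g ×2
linear: ✗ — needs contraction — g ×2
affine: ✗ — needs contraction — g ×2
relevant: ✓ — q, g, h, p: all used, weakening unneeded
unrestricted: ✓ — type-checks ((Str → Str) → ((Str → Str) → Str) → (((Str → Str) → Str) → Str → Str) → Str) and nothing is barred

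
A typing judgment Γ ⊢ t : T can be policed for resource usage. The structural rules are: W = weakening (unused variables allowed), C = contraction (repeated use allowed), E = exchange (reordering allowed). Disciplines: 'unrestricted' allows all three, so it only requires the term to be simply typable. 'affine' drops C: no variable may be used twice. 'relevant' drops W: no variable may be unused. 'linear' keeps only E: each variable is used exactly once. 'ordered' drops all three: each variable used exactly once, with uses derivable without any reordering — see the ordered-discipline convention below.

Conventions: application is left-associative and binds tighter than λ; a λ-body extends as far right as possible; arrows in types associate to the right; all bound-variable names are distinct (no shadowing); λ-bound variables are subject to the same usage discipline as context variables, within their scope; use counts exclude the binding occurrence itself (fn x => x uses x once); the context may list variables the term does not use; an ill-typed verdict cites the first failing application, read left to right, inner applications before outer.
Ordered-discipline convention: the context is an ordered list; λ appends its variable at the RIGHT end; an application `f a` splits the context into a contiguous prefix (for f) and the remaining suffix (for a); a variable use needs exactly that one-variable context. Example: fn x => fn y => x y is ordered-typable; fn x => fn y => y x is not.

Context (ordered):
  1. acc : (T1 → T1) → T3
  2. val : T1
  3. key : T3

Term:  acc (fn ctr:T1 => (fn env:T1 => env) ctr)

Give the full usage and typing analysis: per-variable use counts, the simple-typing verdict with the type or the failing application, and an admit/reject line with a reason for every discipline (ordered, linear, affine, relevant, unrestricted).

variable uses: acc ×1; val ×0; key ×0; ctr (bound) ×1; env (bound) ×1
use order (left to right): acc, env, ctr
typing: the term checks, with type T3
ordered: ✗ — val, key left unused
linear: ✗ — val, key left unused
affine: ✓ — at most one use each (acc, val, key, ctr, env)
relevant: ✗ — val, key left unused
unrestricted: ✓ — type-checks (T3) and nothing is barred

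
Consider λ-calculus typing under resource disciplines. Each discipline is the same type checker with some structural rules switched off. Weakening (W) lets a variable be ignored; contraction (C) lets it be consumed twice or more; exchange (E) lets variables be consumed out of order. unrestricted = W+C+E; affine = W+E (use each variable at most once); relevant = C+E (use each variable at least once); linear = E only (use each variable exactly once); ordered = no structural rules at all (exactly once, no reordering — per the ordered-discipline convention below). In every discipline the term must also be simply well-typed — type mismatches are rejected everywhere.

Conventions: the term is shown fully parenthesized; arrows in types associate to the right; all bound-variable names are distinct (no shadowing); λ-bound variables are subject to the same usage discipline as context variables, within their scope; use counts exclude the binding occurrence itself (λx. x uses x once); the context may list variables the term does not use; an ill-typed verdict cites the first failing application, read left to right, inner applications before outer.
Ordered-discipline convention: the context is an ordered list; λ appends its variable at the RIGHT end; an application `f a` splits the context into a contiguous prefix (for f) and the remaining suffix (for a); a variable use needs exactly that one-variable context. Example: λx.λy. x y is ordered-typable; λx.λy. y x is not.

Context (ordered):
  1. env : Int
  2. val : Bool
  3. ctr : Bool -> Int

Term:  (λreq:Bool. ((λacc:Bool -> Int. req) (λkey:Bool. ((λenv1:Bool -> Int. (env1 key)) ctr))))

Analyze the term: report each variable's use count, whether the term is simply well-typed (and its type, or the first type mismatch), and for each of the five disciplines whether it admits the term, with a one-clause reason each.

counts: env: 0; val: 0; ctr: 1; req (bound): 1; acc (bound): 0; key (bound): 1; env1 (bound): 1
use order (left to right): req, env1, key, ctr
typing: well-typed — term : Bool -> Bool
ordered: ✗ — env, val, acc left unused
linear: ✗ — env, val, acc left unused
affine: ✓ — env, val, ctr, req, acc, key, env1: no repeats, contraction unneeded
relevant: ✗ — env, val, acc left unused
unrestricted: ✓ — typability at Bool -> Bool is all that's needed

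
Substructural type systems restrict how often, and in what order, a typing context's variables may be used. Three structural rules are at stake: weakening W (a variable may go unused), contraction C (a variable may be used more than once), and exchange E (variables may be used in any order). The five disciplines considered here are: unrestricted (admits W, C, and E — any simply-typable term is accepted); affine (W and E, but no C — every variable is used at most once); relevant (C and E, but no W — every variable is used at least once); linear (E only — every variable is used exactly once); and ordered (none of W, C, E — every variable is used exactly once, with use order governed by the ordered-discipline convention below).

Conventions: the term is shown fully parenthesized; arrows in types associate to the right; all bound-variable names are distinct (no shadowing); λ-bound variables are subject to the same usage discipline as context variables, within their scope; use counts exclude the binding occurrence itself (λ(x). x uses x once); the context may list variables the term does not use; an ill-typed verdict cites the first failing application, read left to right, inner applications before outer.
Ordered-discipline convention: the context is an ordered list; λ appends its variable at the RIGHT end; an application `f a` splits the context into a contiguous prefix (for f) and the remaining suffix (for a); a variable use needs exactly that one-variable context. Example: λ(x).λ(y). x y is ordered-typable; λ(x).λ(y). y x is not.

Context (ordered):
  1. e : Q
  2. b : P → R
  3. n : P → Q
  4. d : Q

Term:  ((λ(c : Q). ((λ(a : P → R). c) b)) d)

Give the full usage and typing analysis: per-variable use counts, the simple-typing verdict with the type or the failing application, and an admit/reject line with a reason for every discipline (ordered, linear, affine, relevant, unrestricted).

usage: e: 0×; b: 1×; n: 0×; d: 1×; c [bound]: 1×; a [bound]: 0×
order of uses: c, b, d
typing: ✓ — Q
ordered ✗ (unused: e, n, a — weakening required)
linear ✗ (unused: e, n, a — weakening required)
affine ✓ (e, b, n, d, c, a: no repeats, contraction unneeded)
relevant ✗ (unused: e, n, a — weakening required)
unrestricted ✓ (typability at Q is all that's needed)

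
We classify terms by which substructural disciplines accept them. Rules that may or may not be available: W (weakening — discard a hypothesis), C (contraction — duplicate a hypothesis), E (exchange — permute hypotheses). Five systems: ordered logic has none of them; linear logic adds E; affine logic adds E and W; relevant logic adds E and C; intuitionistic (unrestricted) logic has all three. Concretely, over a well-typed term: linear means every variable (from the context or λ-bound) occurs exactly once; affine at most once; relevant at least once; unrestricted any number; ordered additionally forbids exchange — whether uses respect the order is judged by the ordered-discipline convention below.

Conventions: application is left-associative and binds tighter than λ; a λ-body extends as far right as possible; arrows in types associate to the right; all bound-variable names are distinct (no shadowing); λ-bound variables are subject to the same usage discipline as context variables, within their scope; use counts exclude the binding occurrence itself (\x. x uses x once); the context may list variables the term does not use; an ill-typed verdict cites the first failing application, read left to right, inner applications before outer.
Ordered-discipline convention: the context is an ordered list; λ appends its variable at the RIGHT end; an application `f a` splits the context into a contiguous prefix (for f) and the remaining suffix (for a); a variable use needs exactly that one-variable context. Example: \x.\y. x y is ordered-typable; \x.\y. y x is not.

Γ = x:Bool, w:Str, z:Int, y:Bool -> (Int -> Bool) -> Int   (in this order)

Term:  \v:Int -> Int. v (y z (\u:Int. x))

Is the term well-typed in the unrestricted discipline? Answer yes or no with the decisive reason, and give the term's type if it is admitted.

no — the type mismatch rejects it
counts: x ×1; w ×0; z ×1; y ×1; v (λ-bound) ×1; u (λ-bound) ×0
use order (left to right): v, y, z, x
typing: ill-typed: a function awaiting Bool gets Int
across the five disciplines: ordered ✗; linear ✗; affine ✗; relevant ✗; unrestricted ✗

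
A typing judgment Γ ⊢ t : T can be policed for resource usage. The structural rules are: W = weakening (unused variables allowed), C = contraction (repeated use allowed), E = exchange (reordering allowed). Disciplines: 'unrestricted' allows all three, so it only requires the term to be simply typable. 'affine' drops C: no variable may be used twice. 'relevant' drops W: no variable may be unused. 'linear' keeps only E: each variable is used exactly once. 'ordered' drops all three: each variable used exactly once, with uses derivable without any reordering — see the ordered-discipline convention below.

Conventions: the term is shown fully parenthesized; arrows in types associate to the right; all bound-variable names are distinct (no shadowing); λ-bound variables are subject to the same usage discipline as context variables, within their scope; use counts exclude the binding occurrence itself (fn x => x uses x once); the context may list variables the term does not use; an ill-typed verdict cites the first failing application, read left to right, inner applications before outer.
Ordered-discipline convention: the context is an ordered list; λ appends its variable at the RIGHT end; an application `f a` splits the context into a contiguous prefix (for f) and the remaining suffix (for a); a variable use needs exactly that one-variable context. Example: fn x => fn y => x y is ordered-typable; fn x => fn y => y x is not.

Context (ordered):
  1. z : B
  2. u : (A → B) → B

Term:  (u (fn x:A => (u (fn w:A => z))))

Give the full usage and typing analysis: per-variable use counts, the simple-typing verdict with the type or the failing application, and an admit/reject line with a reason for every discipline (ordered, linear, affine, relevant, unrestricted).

counts: z=1; u=2; x (bound)=0; w (bound)=0
use order (left to right): u, u, z
typing: well-typed at B
ordered: ✗ — repeated use of u ×2; needs weakening: x, w unused
linear: ✗ — repeated use of u ×2; needs weakening: x, w unused
affine: ✗ — repeated use of u ×2
relevant: ✗ — needs weakening: x, w unused
unrestricted: ✓ — typability at B is all that's needed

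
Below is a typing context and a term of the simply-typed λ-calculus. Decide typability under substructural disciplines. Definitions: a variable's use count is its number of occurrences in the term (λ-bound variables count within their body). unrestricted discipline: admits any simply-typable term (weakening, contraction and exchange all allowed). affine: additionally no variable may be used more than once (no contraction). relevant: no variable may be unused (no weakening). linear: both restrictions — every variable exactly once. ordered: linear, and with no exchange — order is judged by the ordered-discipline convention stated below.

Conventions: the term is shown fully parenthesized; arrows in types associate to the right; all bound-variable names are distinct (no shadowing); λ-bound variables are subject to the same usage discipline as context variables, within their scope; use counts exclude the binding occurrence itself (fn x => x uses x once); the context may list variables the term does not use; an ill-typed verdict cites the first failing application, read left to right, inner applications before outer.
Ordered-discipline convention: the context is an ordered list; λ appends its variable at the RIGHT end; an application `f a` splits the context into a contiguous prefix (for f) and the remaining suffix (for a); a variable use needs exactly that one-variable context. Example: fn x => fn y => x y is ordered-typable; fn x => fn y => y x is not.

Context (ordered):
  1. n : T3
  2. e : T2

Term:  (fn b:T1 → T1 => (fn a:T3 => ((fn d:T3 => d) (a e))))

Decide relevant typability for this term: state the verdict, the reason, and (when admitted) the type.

no — not simply typable
variable uses: n: 0×; e: 1×; b [bound]: 0×; a [bound]: 1×; d [bound]: 1×
left-to-right use order: d, a, e
typing: ill-typed: non-function type T3 applied to an argument
all disciplines: ordered ✗ · linear ✗ · affine ✗ · relevant ✗ · unrestricted ✗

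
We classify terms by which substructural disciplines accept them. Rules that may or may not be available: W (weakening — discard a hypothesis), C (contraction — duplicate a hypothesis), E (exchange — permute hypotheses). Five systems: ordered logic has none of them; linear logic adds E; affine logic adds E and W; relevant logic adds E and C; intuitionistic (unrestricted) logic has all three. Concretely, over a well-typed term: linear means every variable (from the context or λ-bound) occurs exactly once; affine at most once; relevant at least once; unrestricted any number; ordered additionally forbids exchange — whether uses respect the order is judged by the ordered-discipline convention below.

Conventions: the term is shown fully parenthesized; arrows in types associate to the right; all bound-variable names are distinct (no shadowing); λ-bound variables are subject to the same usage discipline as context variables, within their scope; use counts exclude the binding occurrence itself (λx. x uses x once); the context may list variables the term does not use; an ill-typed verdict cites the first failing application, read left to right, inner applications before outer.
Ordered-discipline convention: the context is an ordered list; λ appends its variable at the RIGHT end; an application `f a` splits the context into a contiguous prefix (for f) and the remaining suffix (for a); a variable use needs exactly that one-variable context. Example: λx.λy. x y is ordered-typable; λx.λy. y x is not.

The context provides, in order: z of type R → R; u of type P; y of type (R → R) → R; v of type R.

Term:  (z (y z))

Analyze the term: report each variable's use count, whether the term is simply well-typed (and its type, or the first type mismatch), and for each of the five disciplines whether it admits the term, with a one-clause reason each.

usage: z: 2, u: 0, y: 1, v: 0
use order (left to right): z, y, z
typing: well-typed at R
ordered: ✗, z ×2 used more than once (contraction); u, v left unused
linear: ✗, z ×2 used more than once (contraction); u, v left unused
affine: ✗, z ×2 used more than once (contraction)
relevant: ✗, u, v left unused
unrestricted: ✓, typability at R is all that's needed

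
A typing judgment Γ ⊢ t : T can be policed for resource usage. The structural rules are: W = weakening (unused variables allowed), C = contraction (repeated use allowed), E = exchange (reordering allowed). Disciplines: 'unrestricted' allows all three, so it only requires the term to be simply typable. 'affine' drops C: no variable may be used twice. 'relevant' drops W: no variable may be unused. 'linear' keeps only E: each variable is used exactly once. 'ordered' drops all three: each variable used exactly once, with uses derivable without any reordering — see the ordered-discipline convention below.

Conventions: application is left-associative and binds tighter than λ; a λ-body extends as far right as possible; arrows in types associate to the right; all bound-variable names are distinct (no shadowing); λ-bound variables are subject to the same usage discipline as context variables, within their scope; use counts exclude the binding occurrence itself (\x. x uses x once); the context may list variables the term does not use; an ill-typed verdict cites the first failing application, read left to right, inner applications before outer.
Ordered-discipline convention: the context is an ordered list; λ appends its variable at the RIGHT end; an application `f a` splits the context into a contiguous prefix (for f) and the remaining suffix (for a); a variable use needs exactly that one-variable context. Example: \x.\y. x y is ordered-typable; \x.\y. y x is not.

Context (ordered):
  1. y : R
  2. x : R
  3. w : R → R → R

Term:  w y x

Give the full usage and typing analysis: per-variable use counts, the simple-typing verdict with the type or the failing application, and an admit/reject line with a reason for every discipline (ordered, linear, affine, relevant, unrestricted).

variable uses: y: 1, x: 1, w: 1
use order (left to right): w, y, x
typing: the term checks, with type R
ordered: ✗ — no ordered split (uses run w, y, x)
linear: ✓ — exactly-once usage across y, x, w
affine: ✓ — y, x, w: no repeats, contraction unneeded
relevant: ✓ — y, x, w: all used, weakening unneeded
unrestricted: ✓ — type-checks (R) and nothing is barred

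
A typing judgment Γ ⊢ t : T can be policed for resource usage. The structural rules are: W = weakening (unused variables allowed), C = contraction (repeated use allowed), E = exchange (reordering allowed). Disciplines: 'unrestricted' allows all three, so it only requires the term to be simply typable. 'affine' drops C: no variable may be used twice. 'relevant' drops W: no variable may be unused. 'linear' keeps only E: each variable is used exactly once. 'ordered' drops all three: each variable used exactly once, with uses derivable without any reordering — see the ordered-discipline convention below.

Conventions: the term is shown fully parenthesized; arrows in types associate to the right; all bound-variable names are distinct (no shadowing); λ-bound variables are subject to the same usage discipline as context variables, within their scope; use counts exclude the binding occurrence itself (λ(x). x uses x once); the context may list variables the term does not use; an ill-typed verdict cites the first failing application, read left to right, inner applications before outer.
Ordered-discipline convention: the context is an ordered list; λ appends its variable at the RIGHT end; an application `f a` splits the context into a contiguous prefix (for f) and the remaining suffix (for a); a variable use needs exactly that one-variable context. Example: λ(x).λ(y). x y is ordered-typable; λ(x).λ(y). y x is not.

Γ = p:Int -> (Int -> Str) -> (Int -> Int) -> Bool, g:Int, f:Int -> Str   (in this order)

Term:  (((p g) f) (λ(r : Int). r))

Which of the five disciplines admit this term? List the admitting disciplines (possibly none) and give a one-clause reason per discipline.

admitted in: ordered, linear, affine, relevant, unrestricted
counts: p: 1, g: 1, f: 1, r [bound]: 1
order of uses: p, g, f, r
typing: ✓ — Bool
ordered: ✓, p, g, f, r once each; derivable with no W/C/E
linear: ✓, exactly-once usage across p, g, f, r
affine: ✓, p, g, f, r: no repeats, contraction unneeded
relevant: ✓, at least one use each (p, g, f, r)
unrestricted: ✓, simply typable at Bool; W, C, E all held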